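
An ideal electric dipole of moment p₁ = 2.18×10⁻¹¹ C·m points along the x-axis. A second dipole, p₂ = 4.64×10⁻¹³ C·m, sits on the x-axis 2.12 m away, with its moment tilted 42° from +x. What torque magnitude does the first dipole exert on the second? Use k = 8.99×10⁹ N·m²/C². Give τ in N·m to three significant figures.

τ ≈ 1.28×10⁻¹⁴ N·m

The second dipole sits on the axis of the first, so the field there is axial: E₁ = 2kp₁/r³ along +x.
E₁ = 2(8.99×10⁹)(2.18×10⁻¹¹)/(2.12)³ = 0.04114 N/C.
Torque on the second dipole: τ = p₂ E₁ sinθ.
τ = (4.64×10⁻¹³)(0.04114)·sin42° = 1.277×10⁻¹⁴ N·m.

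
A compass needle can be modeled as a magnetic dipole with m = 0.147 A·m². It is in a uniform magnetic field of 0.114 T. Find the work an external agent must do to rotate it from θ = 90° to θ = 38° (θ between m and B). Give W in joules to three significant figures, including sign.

W_ext = ΔU = −mB cosθ₂ + mB cosθ₁ = mB(cosθ₁ − cosθ₂).
W = (0.147)(0.114)·(cos90° − cos38°) = (0.01676)·(-0.7880) = -0.01321 J.

W ≈ -0.0132 J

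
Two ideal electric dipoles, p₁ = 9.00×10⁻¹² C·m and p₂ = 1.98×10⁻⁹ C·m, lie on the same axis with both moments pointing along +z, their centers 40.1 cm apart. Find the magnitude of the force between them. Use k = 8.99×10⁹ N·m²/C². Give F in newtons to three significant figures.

On-axis field of dipole 1 at distance r: E = 2kp₁/r³. Force on dipole 2 is F = p₂·dE/dr (gradient along axis).
dE/dr = −6kp₁/r⁴, so |F| = 6kp₁p₂/r⁴ (attractive for aligned moments).
F = 6(8.99×10⁹)(9.00×10⁻¹²)(1.98×10⁻⁹)/(0.401)⁴ = 3.717×10⁻⁸ N.

F ≈ 3.72×10⁻⁸ N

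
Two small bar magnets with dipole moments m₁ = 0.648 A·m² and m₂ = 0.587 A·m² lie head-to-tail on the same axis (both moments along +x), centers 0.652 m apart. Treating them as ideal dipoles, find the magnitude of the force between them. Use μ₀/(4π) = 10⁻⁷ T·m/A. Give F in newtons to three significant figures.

F ≈ 1.26×10⁻⁶ N

On-axis B of dipole 1: B = (μ₀/4π)·2m₁/r³. Force on dipole 2: F = m₂·dB/dr.
dB/dr = −(μ₀/4π)·6m₁/r⁴, so |F| = (μ₀/4π)·6m₁m₂/r⁴.
F = 6(10⁻⁷)(0.648)(0.587)/(0.652)⁴ = 1.263×10⁻⁶ N.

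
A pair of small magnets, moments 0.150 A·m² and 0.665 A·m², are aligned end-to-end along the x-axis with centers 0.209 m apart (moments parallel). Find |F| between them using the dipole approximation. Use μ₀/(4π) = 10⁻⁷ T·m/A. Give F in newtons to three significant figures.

F ≈ 3.14×10⁻⁵ N

On-axis B of dipole 1: B = (μ₀/4π)·2m₁/r³. Force on dipole 2: F = m₂·dB/dr.
dB/dr = −(μ₀/4π)·6m₁/r⁴, so |F| = (μ₀/4π)·6m₁m₂/r⁴.
F = 6(10⁻⁷)(0.150)(0.665)/(0.209)⁴ = 3.137×10⁻⁵ N.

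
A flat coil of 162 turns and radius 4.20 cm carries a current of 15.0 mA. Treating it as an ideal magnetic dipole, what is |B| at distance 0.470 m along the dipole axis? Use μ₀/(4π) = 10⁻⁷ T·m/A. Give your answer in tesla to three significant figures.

m = NIA = NIπa² = 162·(0.0150)·π·(0.0420)² = 0.01347 A·m².
On axis B = (μ₀/4π)·2m/r³.
B = 2·(10⁻⁷)·(0.01347) / (0.470)³ = 2.595×10⁻⁸ T.

B ≈ 2.59×10⁻⁸ T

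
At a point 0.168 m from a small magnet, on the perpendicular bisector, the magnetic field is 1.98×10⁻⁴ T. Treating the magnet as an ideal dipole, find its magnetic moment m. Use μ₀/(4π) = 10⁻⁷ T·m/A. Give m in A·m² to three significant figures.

In the equatorial plane B = (μ₀/4π)·m/r³, so m = Br³·4π/(μ₀).
m = (1.98×10⁻⁴)·(0.168)³ / (10⁻⁷) = 9.388 A·m².

m ≈ 9.39 A·m²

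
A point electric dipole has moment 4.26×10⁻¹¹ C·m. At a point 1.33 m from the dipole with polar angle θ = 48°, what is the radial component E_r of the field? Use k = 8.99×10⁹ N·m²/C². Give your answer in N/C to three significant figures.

E_r ≈ 0.218 N/C

For a dipole, E_r = (2kp cosθ)/r³.
kp/r³ = (8.99×10⁹)(4.26×10⁻¹¹)/(1.33)³ = 0.1628 N/C.
E_r = 2·0.1628·cos48° = 0.2178 N/C.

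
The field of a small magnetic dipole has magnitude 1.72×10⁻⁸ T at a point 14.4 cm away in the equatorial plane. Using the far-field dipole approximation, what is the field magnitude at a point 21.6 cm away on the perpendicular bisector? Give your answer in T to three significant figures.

Dipole fields scale as 1/r³ in the far field; the geometry is the same at both points.
B₂ = B₁ · (r₁/r₂)³ = 1.72×10⁻⁸ · (14.4/21.6)³.
(r₁/r₂)³ = (0.6667)³ = 0.2963.
B₂ ≈ 5.096×10⁻⁹ T.

B ≈ 5.10×10⁻⁹ T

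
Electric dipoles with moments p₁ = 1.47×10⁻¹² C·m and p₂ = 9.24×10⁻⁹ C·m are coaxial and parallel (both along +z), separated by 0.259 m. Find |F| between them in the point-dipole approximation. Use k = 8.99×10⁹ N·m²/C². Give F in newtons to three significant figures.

F ≈ 1.63×10⁻⁷ N

On-axis field of dipole 1 at distance r: E = 2kp₁/r³. Force on dipole 2 is F = p₂·dE/dr (gradient along axis).
dE/dr = −6kp₁/r⁴, so |F| = 6kp₁p₂/r⁴ (attractive for aligned moments).
F = 6(8.99×10⁹)(1.47×10⁻¹²)(9.24×10⁻⁹)/(0.259)⁴ = 1.628×10⁻⁷ N.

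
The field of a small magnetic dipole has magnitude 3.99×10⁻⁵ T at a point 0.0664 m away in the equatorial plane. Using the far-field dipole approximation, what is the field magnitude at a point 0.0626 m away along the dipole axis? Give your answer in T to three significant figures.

B ≈ 9.52×10⁻⁵ T

Dipole fields scale as 1/r³ in the far field.
The axial field is twice the equatorial field at the same r, so the geometry factor is 2/1.
B₂ = B₁ · (2/1) · (r₁/r₂)³ = 3.99×10⁻⁵ · 2 · (0.0664/0.0626)³.
(r₁/r₂)³ = (1.061)³ = 1.193.
B₂ ≈ 9.523×10⁻⁵ T.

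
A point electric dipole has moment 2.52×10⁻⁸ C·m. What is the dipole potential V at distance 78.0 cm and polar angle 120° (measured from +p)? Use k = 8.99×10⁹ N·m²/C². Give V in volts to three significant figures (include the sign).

The dipole potential is V = kp cosθ / r².
V = (8.99×10⁹)(2.52×10⁻⁸)·cos120° / (0.780)² = -186.2 V.

V ≈ -186 V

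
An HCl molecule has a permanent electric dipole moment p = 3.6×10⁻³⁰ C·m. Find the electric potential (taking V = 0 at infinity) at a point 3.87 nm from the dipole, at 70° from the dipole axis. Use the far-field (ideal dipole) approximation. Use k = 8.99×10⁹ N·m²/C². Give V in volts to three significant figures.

The dipole potential is V = kp cosθ / r².
V = (8.99×10⁹)(3.60×10⁻³⁰)·cos70° / (3.87×10⁻⁹)² = 7.391×10⁻⁴ V.

V ≈ 7.39×10⁻⁴ V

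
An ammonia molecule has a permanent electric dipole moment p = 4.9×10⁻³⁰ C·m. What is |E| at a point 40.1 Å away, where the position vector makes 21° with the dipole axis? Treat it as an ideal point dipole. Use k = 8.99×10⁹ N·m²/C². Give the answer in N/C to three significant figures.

At angle θ the dipole field magnitude is E = (kp/r³)·√(1 + 3cos²θ).
kp/r³ = (8.99×10⁹)(4.90×10⁻³⁰) / (4.01×10⁻⁹)³ = 6.832×10⁵ N/C.
√(1 + 3cos²21°) = √(1 + 3·0.8716) = √3.6147 ≈ 1.9012.
E ≈ 6.832×10⁵ × 1.901 = 1.299×10⁶ N/C.

E ≈ 1.30×10⁶ N/C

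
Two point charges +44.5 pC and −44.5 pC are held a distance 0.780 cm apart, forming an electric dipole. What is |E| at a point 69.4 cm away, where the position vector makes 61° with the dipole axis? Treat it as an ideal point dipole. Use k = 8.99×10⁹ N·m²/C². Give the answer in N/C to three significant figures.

Dipole moment p = qd = (4.45×10⁻¹¹ C)(0.00780 m) = 3.471×10⁻¹³ C·m.
At angle θ the dipole field magnitude is E = (kp/r³)·√(1 + 3cos²θ).
kp/r³ = (8.99×10⁹)(3.471×10⁻¹³) / (0.694)³ = 0.009335 N/C.
√(1 + 3cos²61°) = √(1 + 3·0.2350) = √1.7051 ≈ 1.3058.
E ≈ 0.009335 × 1.306 = 0.01219 N/C.

E ≈ 0.0122 N/C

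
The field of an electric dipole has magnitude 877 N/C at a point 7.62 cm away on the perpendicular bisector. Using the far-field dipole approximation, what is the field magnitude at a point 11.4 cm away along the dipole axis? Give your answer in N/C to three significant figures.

Dipole fields scale as 1/r³ in the far field.
The axial field is twice the equatorial field at the same r, so the geometry factor is 2/1.
E₂ = E₁ · (2/1) · (r₁/r₂)³ = 877 · 2 · (7.62/11.4)³.
(r₁/r₂)³ = (0.6684)³ = 0.2986.
E₂ ≈ 523.8 N/C.

E ≈ 524 N/C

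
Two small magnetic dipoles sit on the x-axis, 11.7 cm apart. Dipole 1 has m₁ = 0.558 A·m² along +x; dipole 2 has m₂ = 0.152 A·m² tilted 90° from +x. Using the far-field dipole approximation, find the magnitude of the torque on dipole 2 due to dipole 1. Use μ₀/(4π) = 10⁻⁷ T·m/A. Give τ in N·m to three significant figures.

Dipole B is on the axis of dipole A, so B₁ there is axial: B₁ = (μ₀/4π)·2m₁/r³ along +x.
B₁ = 2(10⁻⁷)(0.558)/(0.117)³ = 6.968×10⁻⁵ T.
τ = m₂ B₁ sinθ.
τ = (0.152)(6.968×10⁻⁵)·sin90° = 1.059×10⁻⁵ N·m.

τ ≈ 1.06×10⁻⁵ N·m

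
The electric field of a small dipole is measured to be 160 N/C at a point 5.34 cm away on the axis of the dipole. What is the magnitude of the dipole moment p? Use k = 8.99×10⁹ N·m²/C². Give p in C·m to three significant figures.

On axis E = 2kp/r³, so p = Er³/(2k).
p = (160)·(0.0534)³ / (2·8.99×10⁹) = 1.355×10⁻¹² C·m.

p ≈ 1.36×10⁻¹² C·m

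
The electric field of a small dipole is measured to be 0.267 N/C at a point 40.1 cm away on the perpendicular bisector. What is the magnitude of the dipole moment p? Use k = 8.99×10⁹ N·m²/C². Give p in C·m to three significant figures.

p ≈ 1.92×10⁻¹² C·m

In the equatorial plane E = kp/r³, so p = Er³/(k).
p = (0.267)·(0.401)³ / (8.99×10⁹) = 1.915×10⁻¹² C·m.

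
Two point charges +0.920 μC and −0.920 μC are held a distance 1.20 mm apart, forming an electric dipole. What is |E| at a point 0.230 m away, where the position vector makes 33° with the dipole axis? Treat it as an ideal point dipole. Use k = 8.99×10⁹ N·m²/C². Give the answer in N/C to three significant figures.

E ≈ 1440 N/C

Dipole moment p = qd = (9.20×10⁻⁷ C)(0.00120 m) = 1.104×10⁻⁹ C·m.
At angle θ the dipole field magnitude is E = (kp/r³)·√(1 + 3cos²θ).
kp/r³ = (8.99×10⁹)(1.104×10⁻⁹) / (0.230)³ = 815.7 N/C.
√(1 + 3cos²33°) = √(1 + 3·0.7034) = √3.1101 ≈ 1.7635.
E ≈ 815.7 × 1.764 = 1439 N/C.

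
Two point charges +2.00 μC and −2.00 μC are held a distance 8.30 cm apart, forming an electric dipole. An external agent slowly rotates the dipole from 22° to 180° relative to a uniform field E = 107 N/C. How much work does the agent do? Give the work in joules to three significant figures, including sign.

W ≈ 3.42×10⁻⁵ J

Dipole moment p = qd = (2.00×10⁻⁶ C)(0.0830 m) = 1.66×10⁻⁷ C·m.
W_ext = ΔU = U(θ₂) − U(θ₁) = −pE cosθ₂ − (−pE cosθ₁) = pE(cosθ₁ − cosθ₂).
W = (1.66×10⁻⁷)(107)·(cos22° − cos180°) = (1.776×10⁻⁵)·(+1.9272) = 3.423×10⁻⁵ J.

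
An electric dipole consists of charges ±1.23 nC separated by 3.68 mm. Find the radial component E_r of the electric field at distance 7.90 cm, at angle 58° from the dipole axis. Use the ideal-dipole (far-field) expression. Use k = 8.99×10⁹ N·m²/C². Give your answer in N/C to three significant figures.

Dipole moment p = qd = (1.23×10⁻⁹ C)(0.00368 m) = 4.526×10⁻¹² C·m.
For a dipole, E_r = (2kp cosθ)/r³.
kp/r³ = (8.99×10⁹)(4.526×10⁻¹²)/(0.0790)³ = 82.53 N/C.
E_r = 2·82.53·cos58° = 87.46 N/C.

E_r ≈ 87.5 N/C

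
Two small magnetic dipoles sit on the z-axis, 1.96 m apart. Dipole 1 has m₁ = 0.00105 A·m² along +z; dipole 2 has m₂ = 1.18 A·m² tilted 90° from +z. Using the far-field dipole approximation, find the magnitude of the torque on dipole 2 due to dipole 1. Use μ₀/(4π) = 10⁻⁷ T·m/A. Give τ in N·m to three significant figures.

τ ≈ 3.29×10⁻¹¹ N·m

Dipole B is on the axis of dipole A, so B₁ there is axial: B₁ = (μ₀/4π)·2m₁/r³ along +z.
B₁ = 2(10⁻⁷)(0.00105)/(1.96)³ = 2.789×10⁻¹¹ T.
τ = m₂ B₁ sinθ.
τ = (1.18)(2.789×10⁻¹¹)·sin90° = 3.291×10⁻¹¹ N·m.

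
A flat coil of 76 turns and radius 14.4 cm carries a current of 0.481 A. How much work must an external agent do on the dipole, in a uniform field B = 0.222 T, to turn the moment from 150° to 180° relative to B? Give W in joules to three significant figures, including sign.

m = NIA = NIπa² = 76·(0.481)·π·(0.144)² = 2.381 A·m².
W_ext = ΔU = −mB cosθ₂ + mB cosθ₁ = mB(cosθ₁ − cosθ₂).
W = (2.381)(0.222)·(cos150° − cos180°) = (0.5286)·(+0.1340) = 0.07082 J.

W ≈ 0.0708 J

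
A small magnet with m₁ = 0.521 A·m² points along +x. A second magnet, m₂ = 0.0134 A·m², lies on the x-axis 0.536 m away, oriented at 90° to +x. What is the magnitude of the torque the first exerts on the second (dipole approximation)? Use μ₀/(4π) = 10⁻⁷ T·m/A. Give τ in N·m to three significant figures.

Dipole B is on the axis of dipole A, so B₁ there is axial: B₁ = (μ₀/4π)·2m₁/r³ along +x.
B₁ = 2(10⁻⁷)(0.521)/(0.536)³ = 6.767×10⁻⁷ T.
τ = m₂ B₁ sinθ.
τ = (0.0134)(6.767×10⁻⁷)·sin90° = 9.067×10⁻⁹ N·m.

τ ≈ 9.07×10⁻⁹ N·m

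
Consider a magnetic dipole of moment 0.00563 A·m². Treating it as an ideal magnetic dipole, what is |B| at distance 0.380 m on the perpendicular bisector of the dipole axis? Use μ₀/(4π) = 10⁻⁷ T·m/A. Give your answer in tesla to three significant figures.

In the equatorial plane B = (μ₀/4π)·m/r³ (half the axial value).
B = (10⁻⁷)·(0.00563) / (0.380)³ = 1.026×10⁻⁸ T.

B ≈ 1.03×10⁻⁸ T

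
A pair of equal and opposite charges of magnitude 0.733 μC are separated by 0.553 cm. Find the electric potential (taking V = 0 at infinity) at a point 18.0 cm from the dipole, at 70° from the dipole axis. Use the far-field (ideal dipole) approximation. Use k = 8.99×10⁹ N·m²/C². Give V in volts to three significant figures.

V ≈ 385 V

Dipole moment p = qd = (7.33×10⁻⁷ C)(0.00553 m) = 4.053×10⁻⁹ C·m.
The dipole potential is V = kp cosθ / r².
V = (8.99×10⁹)(4.053×10⁻⁹)·cos70° / (0.180)² = 384.6 V.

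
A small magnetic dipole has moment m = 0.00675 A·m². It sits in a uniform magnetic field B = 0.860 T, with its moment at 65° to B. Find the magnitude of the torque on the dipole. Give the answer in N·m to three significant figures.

τ ≈ 0.00526 N·m

Torque on a magnetic dipole: τ = mB sinθ.
τ = (0.00675)(0.860)·sin65° = 0.005261 N·m.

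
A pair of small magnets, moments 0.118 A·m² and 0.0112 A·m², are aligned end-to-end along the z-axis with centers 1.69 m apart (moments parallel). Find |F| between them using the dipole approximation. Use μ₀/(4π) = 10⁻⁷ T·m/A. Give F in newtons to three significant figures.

F ≈ 9.72×10⁻¹¹ N

On-axis B of dipole 1: B = (μ₀/4π)·2m₁/r³. Force on dipole 2: F = m₂·dB/dr.
dB/dr = −(μ₀/4π)·6m₁/r⁴, so |F| = (μ₀/4π)·6m₁m₂/r⁴.
F = 6(10⁻⁷)(0.118)(0.0112)/(1.69)⁴ = 9.721×10⁻¹¹ N.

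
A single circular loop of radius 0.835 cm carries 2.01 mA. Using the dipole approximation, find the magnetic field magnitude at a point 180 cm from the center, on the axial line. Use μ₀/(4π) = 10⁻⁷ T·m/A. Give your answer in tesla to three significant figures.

Magnetic moment m = IA = Iπa² = (0.00201)·π·(0.00835)² = 4.403×10⁻⁷ A·m².
On axis B = (μ₀/4π)·2m/r³.
B = 2·(10⁻⁷)·(4.403×10⁻⁷) / (1.80)³ = 1.510×10⁻¹⁴ T.

B ≈ 1.51×10⁻¹⁴ T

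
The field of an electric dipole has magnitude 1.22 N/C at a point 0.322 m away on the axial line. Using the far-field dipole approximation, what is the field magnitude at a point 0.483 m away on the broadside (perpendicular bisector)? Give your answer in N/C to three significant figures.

E ≈ 0.181 N/C

Dipole fields scale as 1/r³ in the far field.
The axial field is twice the equatorial field at the same r, so the geometry factor is 1/2.
E₂ = E₁ · (1/2) · (r₁/r₂)³ = 1.22 · 0.5 · (0.322/0.483)³.
(r₁/r₂)³ = (0.6667)³ = 0.2963.
E₂ ≈ 0.1807 N/C.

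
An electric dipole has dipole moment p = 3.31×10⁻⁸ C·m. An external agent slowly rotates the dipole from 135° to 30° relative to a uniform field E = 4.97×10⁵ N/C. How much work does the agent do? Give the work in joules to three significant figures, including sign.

W_ext = ΔU = U(θ₂) − U(θ₁) = −pE cosθ₂ − (−pE cosθ₁) = pE(cosθ₁ − cosθ₂).
W = (3.31×10⁻⁸)(4.97×10⁵)·(cos135° − cos30°) = (0.01645)·(-1.5731) = -0.02588 J.

W ≈ -0.0259 J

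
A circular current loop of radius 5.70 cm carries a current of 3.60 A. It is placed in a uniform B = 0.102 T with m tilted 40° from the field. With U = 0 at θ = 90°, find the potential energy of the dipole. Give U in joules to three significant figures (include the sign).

U ≈ -0.00287 J

Magnetic moment m = IA = Iπa² = (3.60)·π·(0.0570)² = 0.03675 A·m².
U = −m·B = −mB cosθ.
U = −(0.03675)(0.102)·cos40° = -0.002872 J.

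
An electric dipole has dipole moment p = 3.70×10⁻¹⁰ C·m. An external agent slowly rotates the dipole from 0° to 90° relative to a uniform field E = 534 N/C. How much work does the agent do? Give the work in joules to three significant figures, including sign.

W_ext = ΔU = U(θ₂) − U(θ₁) = −pE cosθ₂ − (−pE cosθ₁) = pE(cosθ₁ − cosθ₂).
W = (3.70×10⁻¹⁰)(534)·(cos0° − cos90°) = (1.976×10⁻⁷)·(+1.0000) = 1.976×10⁻⁷ J.

W ≈ 1.98×10⁻⁷ J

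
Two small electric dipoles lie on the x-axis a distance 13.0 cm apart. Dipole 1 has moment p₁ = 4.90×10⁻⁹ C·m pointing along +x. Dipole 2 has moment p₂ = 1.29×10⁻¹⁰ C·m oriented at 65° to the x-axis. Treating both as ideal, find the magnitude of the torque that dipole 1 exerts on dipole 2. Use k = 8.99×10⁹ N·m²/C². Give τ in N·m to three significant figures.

τ ≈ 4.69×10⁻⁶ N·m

The second dipole sits on the axis of the first, so the field there is axial: E₁ = 2kp₁/r³ along +x.
E₁ = 2(8.99×10⁹)(4.90×10⁻⁹)/(0.130)³ = 4.010×10⁴ N/C.
Torque on the second dipole: τ = p₂ E₁ sinθ.
τ = (1.29×10⁻¹⁰)(4.010×10⁴)·sin65° = 4.688×10⁻⁶ N·m.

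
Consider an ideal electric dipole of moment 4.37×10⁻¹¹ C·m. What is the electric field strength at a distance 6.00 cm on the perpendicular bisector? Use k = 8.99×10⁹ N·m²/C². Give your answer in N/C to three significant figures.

On the perpendicular bisector E = kp/r³ (half the axial value at the same distance).
E = (8.99×10⁹)(4.37×10⁻¹¹) / (0.0600)³ = 1819 N/C.

E ≈ 1820 N/C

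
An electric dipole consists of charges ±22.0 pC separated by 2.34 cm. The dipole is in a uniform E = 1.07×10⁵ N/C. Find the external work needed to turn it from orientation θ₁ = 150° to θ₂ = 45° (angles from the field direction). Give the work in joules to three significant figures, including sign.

W ≈ -8.67×10⁻⁸ J

Dipole moment p = qd = (2.20×10⁻¹¹ C)(0.0234 m) = 5.148×10⁻¹³ C·m.
W_ext = ΔU = U(θ₂) − U(θ₁) = −pE cosθ₂ − (−pE cosθ₁) = pE(cosθ₁ − cosθ₂).
W = (5.148×10⁻¹³)(1.07×10⁵)·(cos150° − cos45°) = (5.508×10⁻⁸)·(-1.5731) = -8.665×10⁻⁸ J.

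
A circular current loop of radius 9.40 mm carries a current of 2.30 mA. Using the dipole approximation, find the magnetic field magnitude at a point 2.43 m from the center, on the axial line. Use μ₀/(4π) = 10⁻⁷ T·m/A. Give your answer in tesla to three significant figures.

B ≈ 8.90×10⁻¹⁵ T

Magnetic moment m = IA = Iπa² = (0.00230)·π·(0.00940)² = 6.385×10⁻⁷ A·m².
On axis B = (μ₀/4π)·2m/r³.
B = 2·(10⁻⁷)·(6.385×10⁻⁷) / (2.43)³ = 8.900×10⁻¹⁵ T.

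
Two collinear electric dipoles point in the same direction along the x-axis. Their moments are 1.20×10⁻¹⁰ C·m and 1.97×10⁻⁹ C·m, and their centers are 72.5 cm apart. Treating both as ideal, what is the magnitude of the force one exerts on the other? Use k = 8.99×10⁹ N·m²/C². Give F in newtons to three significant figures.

On-axis field of dipole 1 at distance r: E = 2kp₁/r³. Force on dipole 2 is F = p₂·dE/dr (gradient along axis).
dE/dr = −6kp₁/r⁴, so |F| = 6kp₁p₂/r⁴ (attractive for aligned moments).
F = 6(8.99×10⁹)(1.20×10⁻¹⁰)(1.97×10⁻⁹)/(0.725)⁴ = 4.615×10⁻⁸ N.

F ≈ 4.62×10⁻⁸ N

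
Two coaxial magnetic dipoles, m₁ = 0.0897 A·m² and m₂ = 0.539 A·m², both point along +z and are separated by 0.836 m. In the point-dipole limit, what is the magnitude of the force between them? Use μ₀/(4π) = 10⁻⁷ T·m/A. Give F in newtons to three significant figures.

F ≈ 5.94×10⁻⁸ N

On-axis B of dipole 1: B = (μ₀/4π)·2m₁/r³. Force on dipole 2: F = m₂·dB/dr.
dB/dr = −(μ₀/4π)·6m₁/r⁴, so |F| = (μ₀/4π)·6m₁m₂/r⁴.
F = 6(10⁻⁷)(0.0897)(0.539)/(0.836)⁴ = 5.939×10⁻⁸ N.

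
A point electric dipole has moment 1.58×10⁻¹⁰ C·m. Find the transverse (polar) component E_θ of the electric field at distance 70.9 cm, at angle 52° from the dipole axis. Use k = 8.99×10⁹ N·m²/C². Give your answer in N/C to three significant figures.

For a dipole, E_θ = (kp sinθ)/r³.
kp/r³ = (8.99×10⁹)(1.58×10⁻¹⁰)/(0.709)³ = 3.985 N/C.
E_θ = 3.985·sin52° = 3.141 N/C.

E_θ ≈ 3.14 N/C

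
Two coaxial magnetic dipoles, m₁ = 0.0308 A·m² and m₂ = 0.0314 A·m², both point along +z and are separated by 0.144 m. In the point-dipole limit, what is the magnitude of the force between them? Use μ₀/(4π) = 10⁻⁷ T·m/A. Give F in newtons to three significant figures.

On-axis B of dipole 1: B = (μ₀/4π)·2m₁/r³. Force on dipole 2: F = m₂·dB/dr.
dB/dr = −(μ₀/4π)·6m₁/r⁴, so |F| = (μ₀/4π)·6m₁m₂/r⁴.
F = 6(10⁻⁷)(0.0308)(0.0314)/(0.144)⁴ = 1.350×10⁻⁶ N.

F ≈ 1.35×10⁻⁶ N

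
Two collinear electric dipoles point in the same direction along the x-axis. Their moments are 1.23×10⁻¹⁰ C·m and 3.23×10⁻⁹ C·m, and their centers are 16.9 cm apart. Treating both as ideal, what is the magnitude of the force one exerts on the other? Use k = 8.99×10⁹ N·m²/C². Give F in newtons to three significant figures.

On-axis field of dipole 1 at distance r: E = 2kp₁/r³. Force on dipole 2 is F = p₂·dE/dr (gradient along axis).
dE/dr = −6kp₁/r⁴, so |F| = 6kp₁p₂/r⁴ (attractive for aligned moments).
F = 6(8.99×10⁹)(1.23×10⁻¹⁰)(3.23×10⁻⁹)/(0.169)⁴ = 2.627×10⁻⁵ N.

F ≈ 2.63×10⁻⁵ N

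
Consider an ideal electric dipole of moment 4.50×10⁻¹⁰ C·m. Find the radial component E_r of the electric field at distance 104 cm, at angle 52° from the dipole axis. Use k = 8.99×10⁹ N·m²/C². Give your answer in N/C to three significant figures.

For a dipole, E_r = (2kp cosθ)/r³.
kp/r³ = (8.99×10⁹)(4.50×10⁻¹⁰)/(1.04)³ = 3.596 N/C.
E_r = 2·3.596·cos52° = 4.428 N/C.

E_r ≈ 4.43 N/C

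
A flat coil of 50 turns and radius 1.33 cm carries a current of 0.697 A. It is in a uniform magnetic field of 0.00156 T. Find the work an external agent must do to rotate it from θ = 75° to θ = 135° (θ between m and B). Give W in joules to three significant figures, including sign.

W ≈ 2.92×10⁻⁵ J

m = NIA = NIπa² = 50·(0.697)·π·(0.0133)² = 0.01937 A·m².
W_ext = ΔU = −mB cosθ₂ + mB cosθ₁ = mB(cosθ₁ − cosθ₂).
W = (0.01937)(0.00156)·(cos75° − cos135°) = (3.022×10⁻⁵)·(+0.9659) = 2.919×10⁻⁵ J.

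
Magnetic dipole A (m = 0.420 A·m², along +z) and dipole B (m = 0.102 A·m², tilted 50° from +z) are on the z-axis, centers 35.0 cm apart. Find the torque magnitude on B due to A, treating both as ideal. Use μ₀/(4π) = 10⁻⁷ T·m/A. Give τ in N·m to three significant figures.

Dipole B is on the axis of dipole A, so B₁ there is axial: B₁ = (μ₀/4π)·2m₁/r³ along +z.
B₁ = 2(10⁻⁷)(0.420)/(0.350)³ = 1.959×10⁻⁶ T.
τ = m₂ B₁ sinθ.
τ = (0.102)(1.959×10⁻⁶)·sin50° = 1.531×10⁻⁷ N·m.

τ ≈ 1.53×10⁻⁷ N·m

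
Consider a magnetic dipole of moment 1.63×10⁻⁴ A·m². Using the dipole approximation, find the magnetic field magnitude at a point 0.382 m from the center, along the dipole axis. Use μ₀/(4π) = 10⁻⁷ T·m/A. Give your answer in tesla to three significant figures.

On axis B = (μ₀/4π)·2m/r³.
B = 2·(10⁻⁷)·(1.63×10⁻⁴) / (0.382)³ = 5.848×10⁻¹⁰ T.

B ≈ 5.85×10⁻¹⁰ T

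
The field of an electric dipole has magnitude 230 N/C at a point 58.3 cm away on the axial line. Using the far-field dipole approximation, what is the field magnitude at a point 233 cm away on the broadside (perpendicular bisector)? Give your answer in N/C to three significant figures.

Dipole fields scale as 1/r³ in the far field.
The axial field is twice the equatorial field at the same r, so the geometry factor is 1/2.
E₂ = E₁ · (1/2) · (r₁/r₂)³ = 230 · 0.5 · (58.3/233)³.
(r₁/r₂)³ = (0.2502)³ = 0.01567.
E₂ ≈ 1.802 N/C.

E ≈ 1.80 N/C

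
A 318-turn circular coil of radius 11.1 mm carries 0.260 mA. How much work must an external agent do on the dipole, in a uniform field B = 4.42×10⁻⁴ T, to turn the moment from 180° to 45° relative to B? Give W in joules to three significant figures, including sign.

W ≈ -2.41×10⁻⁸ J

m = NIA = NIπa² = 318·(2.60×10⁻⁴)·π·(0.0111)² = 3.20×10⁻⁵ A·m².
W_ext = ΔU = −mB cosθ₂ + mB cosθ₁ = mB(cosθ₁ − cosθ₂).
W = (3.20×10⁻⁵)(4.42×10⁻⁴)·(cos180° − cos45°) = (1.414×10⁻⁸)·(-1.7071) = -2.415×10⁻⁸ J.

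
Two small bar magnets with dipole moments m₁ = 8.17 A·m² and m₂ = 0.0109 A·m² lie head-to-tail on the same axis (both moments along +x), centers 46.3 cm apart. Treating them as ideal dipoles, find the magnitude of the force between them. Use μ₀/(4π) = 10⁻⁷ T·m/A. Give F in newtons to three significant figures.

On-axis B of dipole 1: B = (μ₀/4π)·2m₁/r³. Force on dipole 2: F = m₂·dB/dr.
dB/dr = −(μ₀/4π)·6m₁/r⁴, so |F| = (μ₀/4π)·6m₁m₂/r⁴.
F = 6(10⁻⁷)(8.17)(0.0109)/(0.463)⁴ = 1.163×10⁻⁶ N.

F ≈ 1.16×10⁻⁶ N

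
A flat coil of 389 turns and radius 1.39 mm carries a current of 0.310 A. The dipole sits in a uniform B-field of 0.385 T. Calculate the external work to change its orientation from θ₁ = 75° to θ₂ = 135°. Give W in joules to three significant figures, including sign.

W ≈ 2.72×10⁻⁴ J

m = NIA = NIπa² = 389·(0.310)·π·(0.00139)² = 7.32×10⁻⁴ A·m².
W_ext = ΔU = −mB cosθ₂ + mB cosθ₁ = mB(cosθ₁ − cosθ₂).
W = (7.32×10⁻⁴)(0.385)·(cos75° − cos135°) = (2.818×10⁻⁴)·(+0.9659) = 2.722×10⁻⁴ J.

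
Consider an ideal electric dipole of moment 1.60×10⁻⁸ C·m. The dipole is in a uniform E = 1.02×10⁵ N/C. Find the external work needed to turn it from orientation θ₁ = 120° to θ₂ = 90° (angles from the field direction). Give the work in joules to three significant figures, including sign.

W ≈ -8.16×10⁻⁴ J

W_ext = ΔU = U(θ₂) − U(θ₁) = −pE cosθ₂ − (−pE cosθ₁) = pE(cosθ₁ − cosθ₂).
W = (1.60×10⁻⁸)(1.02×10⁵)·(cos120° − cos90°) = (0.001632)·(-0.5000) = -8.160×10⁻⁴ J.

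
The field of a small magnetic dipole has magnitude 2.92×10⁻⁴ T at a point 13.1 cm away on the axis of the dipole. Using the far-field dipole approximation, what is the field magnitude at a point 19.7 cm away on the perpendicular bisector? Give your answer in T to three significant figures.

Dipole fields scale as 1/r³ in the far field.
The axial field is twice the equatorial field at the same r, so the geometry factor is 1/2.
B₂ = B₁ · (1/2) · (r₁/r₂)³ = 2.92×10⁻⁴ · 0.5 · (13.1/19.7)³.
(r₁/r₂)³ = (0.665)³ = 0.294.
B₂ ≈ 4.293×10⁻⁵ T.

B ≈ 4.29×10⁻⁵ T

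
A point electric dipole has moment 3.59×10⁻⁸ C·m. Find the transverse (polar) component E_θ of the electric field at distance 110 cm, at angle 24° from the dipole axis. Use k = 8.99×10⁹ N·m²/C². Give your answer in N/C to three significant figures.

For a dipole, E_θ = (kp sinθ)/r³.
kp/r³ = (8.99×10⁹)(3.59×10⁻⁸)/(1.10)³ = 242.5 N/C.
E_θ = 242.5·sin24° = 98.63 N/C.

E_θ ≈ 98.6 N/C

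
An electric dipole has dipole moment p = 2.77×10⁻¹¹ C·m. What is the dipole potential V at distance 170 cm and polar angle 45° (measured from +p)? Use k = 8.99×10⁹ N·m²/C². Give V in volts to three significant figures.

V ≈ 0.0609 V

The dipole potential is V = kp cosθ / r².
V = (8.99×10⁹)(2.77×10⁻¹¹)·cos45° / (1.70)² = 0.06093 V.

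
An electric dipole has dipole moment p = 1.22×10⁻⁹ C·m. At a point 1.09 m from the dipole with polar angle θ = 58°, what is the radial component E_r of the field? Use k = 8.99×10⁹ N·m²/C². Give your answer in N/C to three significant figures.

E_r ≈ 8.98 N/C

For a dipole, E_r = (2kp cosθ)/r³.
kp/r³ = (8.99×10⁹)(1.22×10⁻⁹)/(1.09)³ = 8.469 N/C.
E_r = 2·8.469·cos58° = 8.976 N/C.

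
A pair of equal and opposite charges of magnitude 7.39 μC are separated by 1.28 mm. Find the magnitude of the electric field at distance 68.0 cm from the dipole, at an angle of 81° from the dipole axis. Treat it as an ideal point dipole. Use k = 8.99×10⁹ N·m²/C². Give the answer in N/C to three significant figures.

E ≈ 280 N/C

Dipole moment p = qd = (7.39×10⁻⁶ C)(0.00128 m) = 9.459×10⁻⁹ C·m.
At angle θ the dipole field magnitude is E = (kp/r³)·√(1 + 3cos²θ).
kp/r³ = (8.99×10⁹)(9.459×10⁻⁹) / (0.680)³ = 270.4 N/C.
√(1 + 3cos²81°) = √(1 + 3·0.0245) = √1.0734 ≈ 1.0361.
E ≈ 270.4 × 1.036 = 280.2 N/C.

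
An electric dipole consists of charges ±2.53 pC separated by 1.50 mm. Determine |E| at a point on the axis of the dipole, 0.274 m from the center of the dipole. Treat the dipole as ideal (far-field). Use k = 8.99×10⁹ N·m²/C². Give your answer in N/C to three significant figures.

Dipole moment p = qd = (2.53×10⁻¹² C)(0.00150 m) = 3.795×10⁻¹⁵ C·m.
On the dipole axis E = 2kp/r³.
E = 2·(8.99×10⁹)(3.795×10⁻¹⁵) / (0.274)³ = 0.003317 N/C.

E ≈ 0.00332 N/C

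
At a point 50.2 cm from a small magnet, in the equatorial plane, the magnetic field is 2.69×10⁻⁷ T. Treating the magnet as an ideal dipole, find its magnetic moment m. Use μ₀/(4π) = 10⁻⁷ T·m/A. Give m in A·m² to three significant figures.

m ≈ 0.340 A·m²

In the equatorial plane B = (μ₀/4π)·m/r³, so m = Br³·4π/(μ₀).
m = (2.69×10⁻⁷)·(0.502)³ / (10⁻⁷) = 0.3403 A·m².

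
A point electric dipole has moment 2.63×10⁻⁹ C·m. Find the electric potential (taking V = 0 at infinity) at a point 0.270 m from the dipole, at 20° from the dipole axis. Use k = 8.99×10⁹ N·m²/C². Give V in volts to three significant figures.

V ≈ 305 V

The dipole potential is V = kp cosθ / r².
V = (8.99×10⁹)(2.63×10⁻⁹)·cos20° / (0.270)² = 304.8 V.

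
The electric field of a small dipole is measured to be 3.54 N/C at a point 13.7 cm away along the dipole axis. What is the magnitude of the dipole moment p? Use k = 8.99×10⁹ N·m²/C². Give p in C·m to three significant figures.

On axis E = 2kp/r³, so p = Er³/(2k).
p = (3.54)·(0.137)³ / (2·8.99×10⁹) = 5.063×10⁻¹³ C·m.

p ≈ 5.06×10⁻¹³ C·m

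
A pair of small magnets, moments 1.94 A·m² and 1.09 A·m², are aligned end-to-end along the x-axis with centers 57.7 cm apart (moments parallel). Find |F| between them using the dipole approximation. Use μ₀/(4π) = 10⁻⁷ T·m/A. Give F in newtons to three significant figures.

On-axis B of dipole 1: B = (μ₀/4π)·2m₁/r³. Force on dipole 2: F = m₂·dB/dr.
dB/dr = −(μ₀/4π)·6m₁/r⁴, so |F| = (μ₀/4π)·6m₁m₂/r⁴.
F = 6(10⁻⁷)(1.94)(1.09)/(0.577)⁴ = 1.145×10⁻⁵ N.

F ≈ 1.14×10⁻⁵ N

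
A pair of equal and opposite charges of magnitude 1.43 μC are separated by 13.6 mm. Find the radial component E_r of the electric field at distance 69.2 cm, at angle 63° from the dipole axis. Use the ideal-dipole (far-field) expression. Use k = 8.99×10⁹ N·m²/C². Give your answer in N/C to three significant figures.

Dipole moment p = qd = (1.43×10⁻⁶ C)(0.0136 m) = 1.945×10⁻⁸ C·m.
For a dipole, E_r = (2kp cosθ)/r³.
kp/r³ = (8.99×10⁹)(1.945×10⁻⁸)/(0.692)³ = 527.7 N/C.
E_r = 2·527.7·cos63° = 479.1 N/C.

E_r ≈ 479 N/C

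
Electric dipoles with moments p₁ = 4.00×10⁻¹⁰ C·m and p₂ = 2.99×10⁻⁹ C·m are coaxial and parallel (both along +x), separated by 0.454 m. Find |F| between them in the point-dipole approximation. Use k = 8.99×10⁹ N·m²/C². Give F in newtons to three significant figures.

F ≈ 1.52×10⁻⁶ N

On-axis field of dipole 1 at distance r: E = 2kp₁/r³. Force on dipole 2 is F = p₂·dE/dr (gradient along axis).
dE/dr = −6kp₁/r⁴, so |F| = 6kp₁p₂/r⁴ (attractive for aligned moments).
F = 6(8.99×10⁹)(4.00×10⁻¹⁰)(2.99×10⁻⁹)/(0.454)⁴ = 1.519×10⁻⁶ N.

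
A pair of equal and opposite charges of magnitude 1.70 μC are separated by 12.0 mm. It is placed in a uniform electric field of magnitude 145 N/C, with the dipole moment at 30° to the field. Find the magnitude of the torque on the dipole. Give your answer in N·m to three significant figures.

Dipole moment p = qd = (1.70×10⁻⁶ C)(0.0120 m) = 2.04×10⁻⁸ C·m.
Torque on an electric dipole: τ = pE sinθ.
τ = (2.04×10⁻⁸)(145)·sin30° = 1.479×10⁻⁶ N·m.

τ ≈ 1.48×10⁻⁶ N·m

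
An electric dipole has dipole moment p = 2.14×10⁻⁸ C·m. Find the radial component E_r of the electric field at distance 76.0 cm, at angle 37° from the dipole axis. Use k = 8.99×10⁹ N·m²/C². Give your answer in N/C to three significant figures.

E_r ≈ 700 N/C

For a dipole, E_r = (2kp cosθ)/r³.
kp/r³ = (8.99×10⁹)(2.14×10⁻⁸)/(0.760)³ = 438.3 N/C.
E_r = 2·438.3·cos37° = 700.0 N/C.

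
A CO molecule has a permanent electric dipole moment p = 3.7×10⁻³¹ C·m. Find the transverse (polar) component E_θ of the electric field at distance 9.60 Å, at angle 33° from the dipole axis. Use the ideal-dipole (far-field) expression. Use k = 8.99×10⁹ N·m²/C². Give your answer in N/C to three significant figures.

For a dipole, E_θ = (kp sinθ)/r³.
kp/r³ = (8.99×10⁹)(3.70×10⁻³¹)/(9.60×10⁻¹⁰)³ = 3.760×10⁶ N/C.
E_θ = 3.760×10⁶·sin33° = 2.048×10⁶ N/C.

E_θ ≈ 2.05×10⁶ N/C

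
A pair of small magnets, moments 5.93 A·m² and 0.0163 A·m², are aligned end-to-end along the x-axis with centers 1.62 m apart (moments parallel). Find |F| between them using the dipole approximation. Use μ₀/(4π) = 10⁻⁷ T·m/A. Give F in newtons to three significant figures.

On-axis B of dipole 1: B = (μ₀/4π)·2m₁/r³. Force on dipole 2: F = m₂·dB/dr.
dB/dr = −(μ₀/4π)·6m₁/r⁴, so |F| = (μ₀/4π)·6m₁m₂/r⁴.
F = 6(10⁻⁷)(5.93)(0.0163)/(1.62)⁴ = 8.420×10⁻⁹ N.

F ≈ 8.42×10⁻⁹ N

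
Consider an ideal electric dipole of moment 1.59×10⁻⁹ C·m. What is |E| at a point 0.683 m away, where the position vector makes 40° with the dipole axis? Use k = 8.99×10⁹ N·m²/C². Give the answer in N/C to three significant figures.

At angle θ the dipole field magnitude is E = (kp/r³)·√(1 + 3cos²θ).
kp/r³ = (8.99×10⁹)(1.59×10⁻⁹) / (0.683)³ = 44.86 N/C.
√(1 + 3cos²40°) = √(1 + 3·0.5868) = √2.7605 ≈ 1.6615.
E ≈ 44.86 × 1.661 = 74.54 N/C.

E ≈ 74.5 N/C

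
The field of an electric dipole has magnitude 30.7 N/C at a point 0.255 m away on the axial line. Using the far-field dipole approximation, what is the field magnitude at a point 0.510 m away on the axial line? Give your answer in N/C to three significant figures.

Dipole fields scale as 1/r³ in the far field; the geometry is the same at both points.
E₂ = E₁ · (r₁/r₂)³ = 30.7 · (0.255/0.510)³.
(r₁/r₂)³ = (0.5)³ = 0.125.
E₂ ≈ 3.838 N/C.

E ≈ 3.84 N/C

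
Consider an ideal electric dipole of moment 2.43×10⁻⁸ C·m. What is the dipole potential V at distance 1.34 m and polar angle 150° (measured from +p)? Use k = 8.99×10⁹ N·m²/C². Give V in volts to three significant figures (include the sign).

V ≈ -105 V

The dipole potential is V = kp cosθ / r².
V = (8.99×10⁹)(2.43×10⁻⁸)·cos150° / (1.34)² = -105.4 V.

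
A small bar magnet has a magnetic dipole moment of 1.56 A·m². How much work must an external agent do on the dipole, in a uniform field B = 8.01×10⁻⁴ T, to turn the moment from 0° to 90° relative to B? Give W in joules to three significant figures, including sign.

W_ext = ΔU = −mB cosθ₂ + mB cosθ₁ = mB(cosθ₁ − cosθ₂).
W = (1.56)(8.01×10⁻⁴)·(cos0° − cos90°) = (0.001250)·(+1.0000) = 0.001250 J.

W ≈ 0.00125 J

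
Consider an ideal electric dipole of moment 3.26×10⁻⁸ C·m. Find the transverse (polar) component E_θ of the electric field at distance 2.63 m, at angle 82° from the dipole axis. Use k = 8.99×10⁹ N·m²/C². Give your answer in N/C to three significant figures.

E_θ ≈ 16.0 N/C

For a dipole, E_θ = (kp sinθ)/r³.
kp/r³ = (8.99×10⁹)(3.26×10⁻⁸)/(2.63)³ = 16.11 N/C.
E_θ = 16.11·sin82° = 15.95 N/C.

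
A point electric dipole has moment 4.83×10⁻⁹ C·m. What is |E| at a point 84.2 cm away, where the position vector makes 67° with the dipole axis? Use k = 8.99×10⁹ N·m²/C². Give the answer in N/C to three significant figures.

At angle θ the dipole field magnitude is E = (kp/r³)·√(1 + 3cos²θ).
kp/r³ = (8.99×10⁹)(4.83×10⁻⁹) / (0.842)³ = 72.74 N/C.
√(1 + 3cos²67°) = √(1 + 3·0.1527) = √1.4580 ≈ 1.2075.
E ≈ 72.74 × 1.207 = 87.83 N/C.

E ≈ 87.8 N/C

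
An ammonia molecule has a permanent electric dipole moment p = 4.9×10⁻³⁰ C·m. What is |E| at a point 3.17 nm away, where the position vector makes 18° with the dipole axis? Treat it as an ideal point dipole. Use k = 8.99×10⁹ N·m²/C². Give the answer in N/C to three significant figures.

E ≈ 2.66×10⁶ N/C

At angle θ the dipole field magnitude is E = (kp/r³)·√(1 + 3cos²θ).
kp/r³ = (8.99×10⁹)(4.90×10⁻³⁰) / (3.17×10⁻⁹)³ = 1.383×10⁶ N/C.
√(1 + 3cos²18°) = √(1 + 3·0.9045) = √3.7135 ≈ 1.9271.
E ≈ 1.383×10⁶ × 1.927 = 2.665×10⁶ N/C.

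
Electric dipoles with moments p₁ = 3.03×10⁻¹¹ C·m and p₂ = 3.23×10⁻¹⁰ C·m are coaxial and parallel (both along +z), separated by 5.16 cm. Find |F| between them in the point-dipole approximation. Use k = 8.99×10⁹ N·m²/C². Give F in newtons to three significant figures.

F ≈ 7.45×10⁻⁵ N

On-axis field of dipole 1 at distance r: E = 2kp₁/r³. Force on dipole 2 is F = p₂·dE/dr (gradient along axis).
dE/dr = −6kp₁/r⁴, so |F| = 6kp₁p₂/r⁴ (attractive for aligned moments).
F = 6(8.99×10⁹)(3.03×10⁻¹¹)(3.23×10⁻¹⁰)/(0.0516)⁴ = 7.447×10⁻⁵ N.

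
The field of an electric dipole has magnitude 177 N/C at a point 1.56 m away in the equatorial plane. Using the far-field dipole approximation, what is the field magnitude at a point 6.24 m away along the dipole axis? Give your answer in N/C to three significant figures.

Dipole fields scale as 1/r³ in the far field.
The axial field is twice the equatorial field at the same r, so the geometry factor is 2/1.
E₂ = E₁ · (2/1) · (r₁/r₂)³ = 177 · 2 · (1.56/6.24)³.
(r₁/r₂)³ = (0.25)³ = 0.01562.
E₂ ≈ 5.531 N/C.

E ≈ 5.53 N/C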